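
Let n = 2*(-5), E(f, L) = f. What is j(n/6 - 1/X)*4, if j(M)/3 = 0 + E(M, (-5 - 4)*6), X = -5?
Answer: -88/5 ≈ -17.600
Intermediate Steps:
n = -10
j(M) = 3*M (j(M) = 3*(0 + M) = 3*M)
j(n/6 - 1/X)*4 = (3*(-10/6 - 1/(-5)))*4 = (3*(-10*⅙ - 1*(-⅕)))*4 = (3*(-5/3 + ⅕))*4 = (3*(-22/15))*4 = -22/5*4 = -88/5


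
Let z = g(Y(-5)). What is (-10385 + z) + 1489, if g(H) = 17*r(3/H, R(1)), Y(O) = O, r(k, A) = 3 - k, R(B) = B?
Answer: -44174/5 ≈ -8834.8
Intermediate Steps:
g(H) = 51 - 51/H (g(H) = 17*(3 - 3/H) = 51 - 51/H)
z = 306/5 (z = 51 - 51/(-5) = 51 - 51*(-1/5) = 51 + 51/5 = 306/5 ≈ 61.200)
(-10385 + z) + 1489 = (-10385 + 306/5) + 1489 = -51619/5 + 1489 = -44174/5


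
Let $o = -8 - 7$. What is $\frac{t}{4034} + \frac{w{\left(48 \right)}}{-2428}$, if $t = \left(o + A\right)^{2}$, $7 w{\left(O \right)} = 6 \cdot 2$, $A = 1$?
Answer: $\frac{410351}{8570233} \approx 0.047881$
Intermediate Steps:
$o = -15$ ($o = -8 - 7 = -15$)
$w{\left(O \right)} = \frac{12}{7}$ ($w{\left(O \right)} = \frac{6 \cdot 2}{7} = \frac{1}{7} \cdot 12 = \frac{12}{7}$)
$t = 196$ ($t = \left(-15 + 1\right)^{2} = \left(-14\right)^{2} = 196$)
$\frac{t}{4034} + \frac{w{\left(48 \right)}}{-2428} = \frac{196}{4034} + \frac{12}{7 \left(-2428\right)} = 196 \cdot \frac{1}{4034} + \frac{12}{7} \left(- \frac{1}{2428}\right) = \frac{98}{2017} - \frac{3}{4249} = \frac{410351}{8570233}$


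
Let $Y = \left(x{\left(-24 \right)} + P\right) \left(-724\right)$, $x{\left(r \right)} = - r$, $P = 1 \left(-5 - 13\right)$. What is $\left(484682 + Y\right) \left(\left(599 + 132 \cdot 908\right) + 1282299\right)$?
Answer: $673796050852$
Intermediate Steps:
$P = -18$ ($P = 1 \left(-18\right) = -18$)
$Y = -4344$ ($Y = \left(\left(-1\right) \left(-24\right) - 18\right) \left(-724\right) = \left(24 - 18\right) \left(-724\right) = 6 \left(-724\right) = -4344$)
$\left(484682 + Y\right) \left(\left(599 + 132 \cdot 908\right) + 1282299\right) = \left(484682 - 4344\right) \left(\left(599 + 132 \cdot 908\right) + 1282299\right) = 480338 \left(\left(599 + 119856\right) + 1282299\right) = 480338 \left(120455 + 1282299\right) = 480338 \cdot 1402754 = 673796050852$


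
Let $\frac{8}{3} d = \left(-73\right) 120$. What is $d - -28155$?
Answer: $24870$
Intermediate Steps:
$d = -3285$ ($d = \frac{3 \left(\left(-73\right) 120\right)}{8} = \frac{3}{8} \left(-8760\right) = -3285$)
$d - -28155 = -3285 - -28155 = -3285 + 28155 = 24870$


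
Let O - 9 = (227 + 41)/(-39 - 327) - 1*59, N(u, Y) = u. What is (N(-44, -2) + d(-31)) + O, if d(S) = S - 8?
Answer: -24473/183 ≈ -133.73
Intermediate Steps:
d(S) = -8 + S
O = -9284/183 (O = 9 + ((227 + 41)/(-39 - 327) - 1*59) = 9 + (268/(-366) - 59) = 9 + (268*(-1/366) - 59) = 9 + (-134/183 - 59) = 9 - 10931/183 = -9284/183 ≈ -50.732)
(N(-44, -2) + d(-31)) + O = (-44 + (-8 - 31)) - 9284/183 = (-44 - 39) - 9284/183 = -83 - 9284/183 = -24473/183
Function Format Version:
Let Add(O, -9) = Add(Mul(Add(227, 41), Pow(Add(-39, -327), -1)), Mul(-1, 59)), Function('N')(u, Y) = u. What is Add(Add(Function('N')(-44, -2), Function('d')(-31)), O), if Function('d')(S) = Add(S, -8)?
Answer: Rational(-24473, 183) ≈ -133.73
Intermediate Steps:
Function('d')(S) = Add(-8, S)
O = Rational(-9284, 183) (O = Add(9, Add(Mul(Add(227, 41), Pow(Add(-39, -327), -1)), Mul(-1, 59))) = Add(9, Add(Mul(268, Pow(-366, -1)), -59)) = Add(9, Add(Mul(268, Rational(-1, 366)), -59)) = Add(9, Add(Rational(-134, 183), -59)) = Add(9, Rational(-10931, 183)) = Rational(-9284, 183) ≈ -50.732)
Add(Add(Function('N')(-44, -2), Function('d')(-31)), O) = Add(Add(-44, Add(-8, -31)), Rational(-9284, 183)) = Add(Add(-44, -39), Rational(-9284, 183)) = Add(-83, Rational(-9284, 183)) = Rational(-24473, 183)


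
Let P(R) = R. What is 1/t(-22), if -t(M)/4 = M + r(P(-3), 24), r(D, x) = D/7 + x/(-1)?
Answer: 7/1300 ≈ 0.0053846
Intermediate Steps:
r(D, x) = -x + D/7 (r(D, x) = D*(1/7) + x*(-1) = D/7 - x = -x + D/7)
t(M) = 684/7 - 4*M (t(M) = -4*(M + (-1*24 + (1/7)*(-3))) = -4*(M + (-24 - 3/7)) = -4*(M - 171/7) = -4*(-171/7 + M) = 684/7 - 4*M)
1/t(-22) = 1/(684/7 - 4*(-22)) = 1/(684/7 + 88) = 1/(1300/7) = 7/1300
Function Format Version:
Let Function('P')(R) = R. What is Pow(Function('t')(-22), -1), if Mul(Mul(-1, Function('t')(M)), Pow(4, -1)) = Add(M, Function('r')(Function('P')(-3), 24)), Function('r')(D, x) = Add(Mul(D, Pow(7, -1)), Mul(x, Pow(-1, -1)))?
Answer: Rational(7, 1300) ≈ 0.0053846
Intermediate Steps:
Function('r')(D, x) = Add(Mul(-1, x), Mul(Rational(1, 7), D)) (Function('r')(D, x) = Add(Mul(D, Rational(1, 7)), Mul(x, -1)) = Add(Mul(Rational(1, 7), D), Mul(-1, x)) = Add(Mul(-1, x), Mul(Rational(1, 7), D)))
Function('t')(M) = Add(Rational(684, 7), Mul(-4, M)) (Function('t')(M) = Mul(-4, Add(M, Add(Mul(-1, 24), Mul(Rational(1, 7), -3)))) = Mul(-4, Add(M, Add(-24, Rational(-3, 7)))) = Mul(-4, Add(M, Rational(-171, 7))) = Mul(-4, Add(Rational(-171, 7), M)) = Add(Rational(684, 7), Mul(-4, M)))
Pow(Function('t')(-22), -1) = Pow(Add(Rational(684, 7), Mul(-4, -22)), -1) = Pow(Add(Rational(684, 7), 88), -1) = Pow(Rational(1300, 7), -1) = Rational(7, 1300)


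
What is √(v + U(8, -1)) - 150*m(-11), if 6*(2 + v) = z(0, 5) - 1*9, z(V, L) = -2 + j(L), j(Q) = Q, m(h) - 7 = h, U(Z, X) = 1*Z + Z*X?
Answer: 600 + I*√3 ≈ 600.0 + 1.732*I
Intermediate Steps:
U(Z, X) = Z + X*Z
m(h) = 7 + h
z(V, L) = -2 + L
v = -3 (v = -2 + ((-2 + 5) - 1*9)/6 = -2 + (3 - 9)/6 = -2 + (⅙)*(-6) = -2 - 1 = -3)
√(v + U(8, -1)) - 150*m(-11) = √(-3 + 8*(1 - 1)) - 150*(7 - 11) = √(-3 + 8*0) - 150*(-4) = √(-3 + 0) + 600 = √(-3) + 600 = I*√3 + 600 = 600 + I*√3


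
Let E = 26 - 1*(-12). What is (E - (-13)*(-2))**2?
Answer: 144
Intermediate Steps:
E = 38 (E = 26 + 12 = 38)
(E - (-13)*(-2))**2 = (38 - (-13)*(-2))**2 = (38 - 1*26)**2 = (38 - 26)**2 = 12**2 = 144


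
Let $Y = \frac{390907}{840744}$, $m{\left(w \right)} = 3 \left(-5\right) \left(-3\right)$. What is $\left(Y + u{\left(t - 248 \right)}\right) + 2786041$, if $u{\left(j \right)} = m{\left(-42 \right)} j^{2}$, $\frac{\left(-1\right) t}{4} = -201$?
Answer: $\frac{14038038318691}{840744} \approx 1.6697 \cdot 10^{7}$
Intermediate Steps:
$m{\left(w \right)} = 45$ ($m{\left(w \right)} = \left(-15\right) \left(-3\right) = 45$)
$t = 804$ ($t = \left(-4\right) \left(-201\right) = 804$)
$u{\left(j \right)} = 45 j^{2}$
$Y = \frac{390907}{840744}$ ($Y = 390907 \cdot \frac{1}{840744} = \frac{390907}{840744} \approx 0.46495$)
$\left(Y + u{\left(t - 248 \right)}\right) + 2786041 = \left(\frac{390907}{840744} + 45 \left(804 - 248\right)^{2}\right) + 2786041 = \left(\frac{390907}{840744} + 45 \cdot 556^{2}\right) + 2786041 = \left(\frac{390907}{840744} + 45 \cdot 309136\right) + 2786041 = \left(\frac{390907}{840744} + 13911120\right) + 2786041 = \frac{11695691064187}{840744} + 2786041 = \frac{14038038318691}{840744}$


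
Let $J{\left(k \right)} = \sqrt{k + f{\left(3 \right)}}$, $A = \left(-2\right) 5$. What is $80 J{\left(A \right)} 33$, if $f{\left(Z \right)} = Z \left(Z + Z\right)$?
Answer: $5280 \sqrt{2} \approx 7467.0$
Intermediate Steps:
$f{\left(Z \right)} = 2 Z^{2}$ ($f{\left(Z \right)} = Z 2 Z = 2 Z^{2}$)
$A = -10$
$J{\left(k \right)} = \sqrt{18 + k}$ ($J{\left(k \right)} = \sqrt{k + 2 \cdot 3^{2}} = \sqrt{k + 2 \cdot 9} = \sqrt{k + 18} = \sqrt{18 + k}$)
$80 J{\left(A \right)} 33 = 80 \sqrt{18 - 10} \cdot 33 = 80 \sqrt{8} \cdot 33 = 80 \cdot 2 \sqrt{2} \cdot 33 = 160 \sqrt{2} \cdot 33 = 5280 \sqrt{2}$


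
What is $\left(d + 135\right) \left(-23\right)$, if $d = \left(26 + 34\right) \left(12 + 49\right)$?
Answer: $-87285$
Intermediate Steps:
$d = 3660$ ($d = 60 \cdot 61 = 3660$)
$\left(d + 135\right) \left(-23\right) = \left(3660 + 135\right) \left(-23\right) = 3795 \left(-23\right) = -87285$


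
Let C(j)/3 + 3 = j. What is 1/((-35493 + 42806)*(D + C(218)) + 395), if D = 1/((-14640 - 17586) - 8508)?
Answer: 40734/192153676207 ≈ 2.1199e-7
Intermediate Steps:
D = -1/40734 (D = 1/(-32226 - 8508) = 1/(-40734) = -1/40734 ≈ -2.4550e-5)
C(j) = -9 + 3*j
1/((-35493 + 42806)*(D + C(218)) + 395) = 1/((-35493 + 42806)*(-1/40734 + (-9 + 3*218)) + 395) = 1/(7313*(-1/40734 + (-9 + 654)) + 395) = 1/(7313*(-1/40734 + 645) + 395) = 1/(7313*(26273429/40734) + 395) = 1/(192137586277/40734 + 395) = 1/(192153676207/40734) = 40734/192153676207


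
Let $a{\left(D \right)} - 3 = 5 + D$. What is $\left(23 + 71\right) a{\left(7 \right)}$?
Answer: $1410$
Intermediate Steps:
$a{\left(D \right)} = 8 + D$ ($a{\left(D \right)} = 3 + \left(5 + D\right) = 8 + D$)
$\left(23 + 71\right) a{\left(7 \right)} = \left(23 + 71\right) \left(8 + 7\right) = 94 \cdot 15 = 1410$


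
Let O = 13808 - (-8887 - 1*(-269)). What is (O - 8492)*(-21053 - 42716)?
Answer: -888557246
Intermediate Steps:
O = 22426 (O = 13808 - (-8887 + 269) = 13808 - 1*(-8618) = 13808 + 8618 = 22426)
(O - 8492)*(-21053 - 42716) = (22426 - 8492)*(-21053 - 42716) = 13934*(-63769) = -888557246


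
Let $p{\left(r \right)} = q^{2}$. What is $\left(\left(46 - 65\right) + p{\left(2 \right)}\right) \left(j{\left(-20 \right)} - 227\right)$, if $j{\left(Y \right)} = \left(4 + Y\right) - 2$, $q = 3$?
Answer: $2450$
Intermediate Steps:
$p{\left(r \right)} = 9$ ($p{\left(r \right)} = 3^{2} = 9$)
$j{\left(Y \right)} = 2 + Y$
$\left(\left(46 - 65\right) + p{\left(2 \right)}\right) \left(j{\left(-20 \right)} - 227\right) = \left(\left(46 - 65\right) + 9\right) \left(\left(2 - 20\right) - 227\right) = \left(-19 + 9\right) \left(-18 - 227\right) = \left(-10\right) \left(-245\right) = 2450$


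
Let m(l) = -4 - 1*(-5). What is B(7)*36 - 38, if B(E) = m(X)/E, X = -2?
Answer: -230/7 ≈ -32.857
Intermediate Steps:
m(l) = 1 (m(l) = -4 + 5 = 1)
B(E) = 1/E
B(7)*36 - 38 = 36/7 - 38 = -230/7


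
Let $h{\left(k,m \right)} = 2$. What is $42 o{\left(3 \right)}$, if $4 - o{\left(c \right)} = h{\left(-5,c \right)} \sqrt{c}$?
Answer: $168 - 84 \sqrt{3} \approx 22.508$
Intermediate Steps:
$o{\left(c \right)} = 4 - 2 \sqrt{c}$
$42 o{\left(3 \right)} = 42 \left(4 - 2 \sqrt{3}\right) = 168 - 84 \sqrt{3}$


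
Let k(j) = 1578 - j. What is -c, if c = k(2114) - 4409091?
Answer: 4409627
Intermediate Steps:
c = -4409627 (c = (1578 - 1*2114) - 4409091 = (1578 - 2114) - 4409091 = -536 - 4409091 = -4409627)
-c = -1*(-4409627) = 4409627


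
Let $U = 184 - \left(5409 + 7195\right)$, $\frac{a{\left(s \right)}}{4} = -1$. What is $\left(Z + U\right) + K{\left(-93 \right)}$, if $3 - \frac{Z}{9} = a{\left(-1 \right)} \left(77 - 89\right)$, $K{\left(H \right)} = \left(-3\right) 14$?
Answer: $-12867$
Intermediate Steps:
$a{\left(s \right)} = -4$ ($a{\left(s \right)} = 4 \left(-1\right) = -4$)
$K{\left(H \right)} = -42$
$Z = -405$ ($Z = 27 - 9 \left(- 4 \left(77 - 89\right)\right) = 27 - 9 \left(\left(-4\right) \left(-12\right)\right) = 27 - 432 = -405$)
$U = -12420$ ($U = 184 - 12604 = -12420$)
$\left(Z + U\right) + K{\left(-93 \right)} = \left(-405 - 12420\right) - 42 = -12825 - 42 = -12867$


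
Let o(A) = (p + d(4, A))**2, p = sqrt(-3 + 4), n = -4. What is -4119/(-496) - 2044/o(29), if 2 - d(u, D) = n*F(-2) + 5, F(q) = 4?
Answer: -7375/3472 ≈ -2.1241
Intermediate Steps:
p = 1 (p = sqrt(1) = 1)
d(u, D) = 13 (d(u, D) = 2 - (-4*4 + 5) = 2 - (-16 + 5) = 2 - 1*(-11) = 2 + 11 = 13)
o(A) = 196 (o(A) = (1 + 13)**2 = 14**2 = 196)
-4119/(-496) - 2044/o(29) = -4119/(-496) - 2044/196 = -4119*(-1/496) - 2044*1/196 = 4119/496 - 73/7 = -7375/3472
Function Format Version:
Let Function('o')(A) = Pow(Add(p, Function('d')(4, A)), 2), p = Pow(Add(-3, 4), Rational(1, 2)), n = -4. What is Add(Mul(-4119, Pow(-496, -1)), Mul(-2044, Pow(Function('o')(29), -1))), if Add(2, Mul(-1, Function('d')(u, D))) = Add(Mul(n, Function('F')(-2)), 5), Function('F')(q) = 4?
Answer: Rational(-7375, 3472) ≈ -2.1241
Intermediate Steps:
p = 1 (p = Pow(1, Rational(1, 2)) = 1)
Function('d')(u, D) = 13 (Function('d')(u, D) = Add(2, Mul(-1, Add(Mul(-4, 4), 5))) = Add(2, Mul(-1, Add(-16, 5))) = Add(2, Mul(-1, -11)) = Add(2, 11) = 13)
Function('o')(A) = 196 (Function('o')(A) = Pow(Add(1, 13), 2) = Pow(14, 2) = 196)
Add(Mul(-4119, Pow(-496, -1)), Mul(-2044, Pow(Function('o')(29), -1))) = Add(Mul(-4119, Pow(-496, -1)), Mul(-2044, Pow(196, -1))) = Add(Mul(-4119, Rational(-1, 496)), Mul(-2044, Rational(1, 196))) = Add(Rational(4119, 496), Rational(-73, 7)) = Rational(-7375, 3472)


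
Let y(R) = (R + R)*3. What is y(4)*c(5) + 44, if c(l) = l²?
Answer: 644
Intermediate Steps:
y(R) = 6*R (y(R) = (2*R)*3 = 6*R)
y(4)*c(5) + 44 = (6*4)*5² + 44 = 24*25 + 44 = 600 + 44 = 644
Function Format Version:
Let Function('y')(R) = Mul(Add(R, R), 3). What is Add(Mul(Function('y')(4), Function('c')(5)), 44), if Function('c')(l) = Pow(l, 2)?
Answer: 644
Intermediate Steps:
Function('y')(R) = Mul(6, R) (Function('y')(R) = Mul(Mul(2, R), 3) = Mul(6, R))
Add(Mul(Function('y')(4), Function('c')(5)), 44) = Add(Mul(Mul(6, 4), Pow(5, 2)), 44) = Add(Mul(24, 25), 44) = Add(600, 44) = 644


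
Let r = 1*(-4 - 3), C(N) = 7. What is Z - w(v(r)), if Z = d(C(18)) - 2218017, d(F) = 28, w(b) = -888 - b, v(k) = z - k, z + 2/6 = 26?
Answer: -6651205/3 ≈ -2.2171e+6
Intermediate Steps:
z = 77/3 (z = -1/3 + 26 = 77/3 ≈ 25.667)
r = -7 (r = 1*(-7) = -7)
v(k) = 77/3 - k
Z = -2217989 (Z = 28 - 2218017 = -2217989)
Z - w(v(r)) = -2217989 - (-888 - (77/3 - 1*(-7))) = -2217989 - (-888 - (77/3 + 7)) = -2217989 - (-888 - 1*98/3) = -2217989 - (-888 - 98/3) = -2217989 - 1*(-2762/3) = -2217989 + 2762/3 = -6651205/3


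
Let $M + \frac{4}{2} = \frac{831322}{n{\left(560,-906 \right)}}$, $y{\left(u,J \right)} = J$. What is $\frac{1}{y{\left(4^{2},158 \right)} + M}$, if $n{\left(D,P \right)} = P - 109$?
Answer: $- \frac{1015}{672982} \approx -0.0015082$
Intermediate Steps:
$n{\left(D,P \right)} = -109 + P$ ($n{\left(D,P \right)} = P - 109 = -109 + P$)
$M = - \frac{833352}{1015}$ ($M = -2 + \frac{831322}{-109 - 906} = -2 + \frac{831322}{-1015} = -2 + 831322 \left(- \frac{1}{1015}\right) = -2 - \frac{831322}{1015} = - \frac{833352}{1015} \approx -821.04$)
$\frac{1}{y{\left(4^{2},158 \right)} + M} = \frac{1}{158 - \frac{833352}{1015}} = \frac{1}{- \frac{672982}{1015}} = - \frac{1015}{672982}$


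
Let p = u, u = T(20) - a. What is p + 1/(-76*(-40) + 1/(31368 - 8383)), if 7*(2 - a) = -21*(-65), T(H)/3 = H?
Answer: 17678246438/69874401 ≈ 253.00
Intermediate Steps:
T(H) = 3*H
a = -193 (a = 2 - (-3)*(-65) = 2 - ⅐*1365 = 2 - 195 = -193)
u = 253 (u = 3*20 - 1*(-193) = 60 + 193 = 253)
p = 253
p + 1/(-76*(-40) + 1/(31368 - 8383)) = 253 + 1/(-76*(-40) + 1/(31368 - 8383)) = 253 + 1/(3040 + 1/22985) = 253 + 1/(69874401/22985) = 253 + 22985/69874401 = 17678246438/69874401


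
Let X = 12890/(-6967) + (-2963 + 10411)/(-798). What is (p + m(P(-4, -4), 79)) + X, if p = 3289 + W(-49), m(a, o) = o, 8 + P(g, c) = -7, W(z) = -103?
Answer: 68008019/20901 ≈ 3253.8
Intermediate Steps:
P(g, c) = -15 (P(g, c) = -8 - 7 = -15)
p = 3186 (p = 3289 - 103 = 3186)
X = -233746/20901 (X = 12890*(-1/6967) + 7448*(-1/798) = -12890/6967 - 28/3 = -233746/20901 ≈ -11.183)
(p + m(P(-4, -4), 79)) + X = (3186 + 79) - 233746/20901 = 3265 - 233746/20901 = 68008019/20901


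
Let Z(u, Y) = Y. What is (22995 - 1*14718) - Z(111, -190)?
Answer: 8467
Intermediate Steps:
(22995 - 1*14718) - Z(111, -190) = (22995 - 1*14718) - 1*(-190) = (22995 - 14718) + 190 = 8277 + 190 = 8467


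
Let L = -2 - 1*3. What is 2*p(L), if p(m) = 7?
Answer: 14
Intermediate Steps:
L = -5 (L = -2 - 3 = -5)
2*p(L) = 2*7 = 14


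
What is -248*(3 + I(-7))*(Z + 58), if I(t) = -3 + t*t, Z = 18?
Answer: -923552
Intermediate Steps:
I(t) = -3 + t²
-248*(3 + I(-7))*(Z + 58) = -248*(3 + (-3 + (-7)²))*(18 + 58) = -248*(3 + (-3 + 49))*76 = -248*(3 + 46)*76 = -12152*76 = -248*3724 = -923552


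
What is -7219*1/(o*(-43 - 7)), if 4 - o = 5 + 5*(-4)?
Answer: 7219/950 ≈ 7.5989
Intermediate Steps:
o = 19 (o = 4 - (5 + 5*(-4)) = 4 - (5 - 20) = 4 - 1*(-15) = 4 + 15 = 19)
-7219*1/(o*(-43 - 7)) = -7219*1/(19*(-43 - 7)) = -7219/((-50*19)) = -7219/(-950) = -7219*(-1/950) = 7219/950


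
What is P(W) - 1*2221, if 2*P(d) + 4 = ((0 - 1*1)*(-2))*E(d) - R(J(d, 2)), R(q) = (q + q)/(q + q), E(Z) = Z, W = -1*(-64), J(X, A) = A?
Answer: -4319/2 ≈ -2159.5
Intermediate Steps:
W = 64
R(q) = 1 (R(q) = (2*q)/((2*q)) = (2*q)*(1/(2*q)) = 1)
P(d) = -5/2 + d (P(d) = -2 + (((0 - 1*1)*(-2))*d - 1*1)/2 = -2 + (((0 - 1)*(-2))*d - 1)/2 = -2 + ((-1*(-2))*d - 1)/2 = -2 + (2*d - 1)/2 = -2 + (-1 + 2*d)/2 = -2 + (-½ + d) = -5/2 + d)
P(W) - 1*2221 = (-5/2 + 64) - 1*2221 = 123/2 - 2221 = -4319/2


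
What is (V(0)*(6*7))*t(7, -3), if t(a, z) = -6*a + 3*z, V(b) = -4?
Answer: 8568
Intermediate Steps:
(V(0)*(6*7))*t(7, -3) = (-24*7)*(-6*7 + 3*(-3)) = (-4*42)*(-42 - 9) = -168*(-51) = 8568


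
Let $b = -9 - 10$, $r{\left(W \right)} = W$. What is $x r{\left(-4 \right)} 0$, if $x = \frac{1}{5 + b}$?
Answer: $0$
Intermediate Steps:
$b = -19$ ($b = -9 - 10 = -19$)
$x = - \frac{1}{14}$ ($x = \frac{1}{5 - 19} = \frac{1}{-14} = - \frac{1}{14} \approx -0.071429$)
$x r{\left(-4 \right)} 0 = \left(- \frac{1}{14}\right) \left(-4\right) 0 = \frac{2}{7} \cdot 0 = 0$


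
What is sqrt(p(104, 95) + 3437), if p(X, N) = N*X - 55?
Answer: sqrt(13262) ≈ 115.16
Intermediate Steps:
p(X, N) = -55 + N*X
sqrt(p(104, 95) + 3437) = sqrt((-55 + 95*104) + 3437) = sqrt((-55 + 9880) + 3437) = sqrt(9825 + 3437) = sqrt(13262)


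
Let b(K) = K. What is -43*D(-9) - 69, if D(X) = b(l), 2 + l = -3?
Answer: 146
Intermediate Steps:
l = -5 (l = -2 - 3 = -5)
D(X) = -5
-43*D(-9) - 69 = -43*(-5) - 69 = 215 - 69 = 146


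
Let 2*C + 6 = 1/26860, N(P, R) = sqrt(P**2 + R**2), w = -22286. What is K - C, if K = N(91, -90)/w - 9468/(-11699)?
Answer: 2394020101/628470280 - sqrt(16381)/22286 ≈ 3.8035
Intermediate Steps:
K = 9468/11699 - sqrt(16381)/22286 (K = sqrt(91**2 + (-90)**2)/(-22286) - 9468/(-11699) = sqrt(8281 + 8100)*(-1/22286) - 9468*(-1/11699) = sqrt(16381)*(-1/22286) + 9468/11699 = -sqrt(16381)/22286 + 9468/11699 = 9468/11699 - sqrt(16381)/22286 ≈ 0.80356)
C = -161159/53720 (C = -3 + (1/2)/26860 = -3 + (1/2)*(1/26860) = -3 + 1/53720 = -161159/53720 ≈ -3.0000)
K - C = (9468/11699 - sqrt(16381)/22286) - 1*(-161159/53720) = (9468/11699 - sqrt(16381)/22286) + 161159/53720 = 2394020101/628470280 - sqrt(16381)/22286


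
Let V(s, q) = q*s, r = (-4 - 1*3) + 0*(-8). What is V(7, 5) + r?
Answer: 28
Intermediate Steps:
r = -7 (r = (-4 - 3) + 0 = -7 + 0 = -7)
V(7, 5) + r = 5*7 - 7 = 35 - 7 = 28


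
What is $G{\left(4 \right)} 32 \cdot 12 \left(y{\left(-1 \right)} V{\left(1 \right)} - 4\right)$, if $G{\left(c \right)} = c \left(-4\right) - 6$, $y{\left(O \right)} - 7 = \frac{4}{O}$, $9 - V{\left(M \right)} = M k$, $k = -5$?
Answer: $-321024$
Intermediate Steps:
$V{\left(M \right)} = 9 + 5 M$ ($V{\left(M \right)} = 9 - M \left(-5\right) = 9 - - 5 M = 9 + 5 M$)
$y{\left(O \right)} = 7 + \frac{4}{O}$
$G{\left(c \right)} = -6 - 4 c$ ($G{\left(c \right)} = - 4 c - 6 = -6 - 4 c$)
$G{\left(4 \right)} 32 \cdot 12 \left(y{\left(-1 \right)} V{\left(1 \right)} - 4\right) = \left(-6 - 16\right) 32 \cdot 12 \left(\left(7 + \frac{4}{-1}\right) \left(9 + 5 \cdot 1\right) - 4\right) = \left(-6 - 16\right) 32 \cdot 12 \left(\left(7 + 4 \left(-1\right)\right) \left(9 + 5\right) - 4\right) = \left(-22\right) 32 \cdot 12 \left(\left(7 - 4\right) 14 - 4\right) = - 704 \cdot 12 \left(3 \cdot 14 - 4\right) = - 704 \cdot 12 \left(42 - 4\right) = - 704 \cdot 12 \cdot 38 = \left(-704\right) 456 = -321024$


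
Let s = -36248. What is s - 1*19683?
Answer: -55931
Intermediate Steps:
s - 1*19683 = -36248 - 1*19683 = -36248 - 19683 = -55931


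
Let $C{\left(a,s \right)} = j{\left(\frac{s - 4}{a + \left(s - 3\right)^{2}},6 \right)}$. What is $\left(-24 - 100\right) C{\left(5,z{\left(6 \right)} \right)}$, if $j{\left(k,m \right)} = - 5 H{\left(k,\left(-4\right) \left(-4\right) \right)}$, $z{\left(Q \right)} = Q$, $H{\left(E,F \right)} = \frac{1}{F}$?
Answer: $\frac{155}{4} \approx 38.75$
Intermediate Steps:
$j{\left(k,m \right)} = - \frac{5}{16}$ ($j{\left(k,m \right)} = - \frac{5}{\left(-4\right) \left(-4\right)} = - \frac{5}{16}$)
$C{\left(a,s \right)} = - \frac{5}{16}$
$\left(-24 - 100\right) C{\left(5,z{\left(6 \right)} \right)} = \left(-24 - 100\right) \left(- \frac{5}{16}\right) = \left(-124\right) \left(- \frac{5}{16}\right) = \frac{155}{4}$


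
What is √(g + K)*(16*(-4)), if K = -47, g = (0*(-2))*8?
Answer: -64*I*√47 ≈ -438.76*I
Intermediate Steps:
g = 0 (g = 0*8 = 0)
√(g + K)*(16*(-4)) = √(0 - 47)*(16*(-4)) = √(-47)*(-64) = (I*√47)*(-64) = -64*I*√47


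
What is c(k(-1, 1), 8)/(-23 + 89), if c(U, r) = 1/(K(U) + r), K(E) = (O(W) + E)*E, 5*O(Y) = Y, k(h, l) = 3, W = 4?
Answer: 5/6402 ≈ 0.00078101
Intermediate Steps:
O(Y) = Y/5
K(E) = E*(⅘ + E) (K(E) = ((⅕)*4 + E)*E = (⅘ + E)*E = E*(⅘ + E))
c(U, r) = 1/(r + U*(4 + 5*U)/5) (c(U, r) = 1/(U*(4 + 5*U)/5 + r) = 1/(r + U*(4 + 5*U)/5))
c(k(-1, 1), 8)/(-23 + 89) = (5/(5*8 + 3*(4 + 5*3)))/(-23 + 89) = (5/(40 + 3*(4 + 15)))/66 = (5/(40 + 3*19))/66 = (5/(40 + 57))/66 = (5/97)/66 = (5*(1/97))/66 = (1/66)*(5/97) = 5/6402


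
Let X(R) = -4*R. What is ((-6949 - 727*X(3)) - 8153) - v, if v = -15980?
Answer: 9602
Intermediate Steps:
((-6949 - 727*X(3)) - 8153) - v = ((-6949 - (-2908)*3) - 8153) - 1*(-15980) = ((-6949 - 727*(-12)) - 8153) + 15980 = ((-6949 + 8724) - 8153) + 15980 = (1775 - 8153) + 15980 = -6378 + 15980 = 9602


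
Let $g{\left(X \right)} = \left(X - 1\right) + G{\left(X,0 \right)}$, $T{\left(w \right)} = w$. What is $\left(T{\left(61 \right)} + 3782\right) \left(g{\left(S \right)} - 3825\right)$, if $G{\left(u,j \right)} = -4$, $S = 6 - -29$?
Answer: $-14584185$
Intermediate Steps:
$S = 35$ ($S = 6 + 29 = 35$)
$g{\left(X \right)} = -5 + X$ ($g{\left(X \right)} = \left(X - 1\right) - 4 = \left(-1 + X\right) - 4 = -5 + X$)
$\left(T{\left(61 \right)} + 3782\right) \left(g{\left(S \right)} - 3825\right) = \left(61 + 3782\right) \left(\left(-5 + 35\right) - 3825\right) = 3843 \left(30 - 3825\right) = 3843 \left(-3795\right) = -14584185$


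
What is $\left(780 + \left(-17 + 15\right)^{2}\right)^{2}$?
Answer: $614656$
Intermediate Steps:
$\left(780 + \left(-17 + 15\right)^{2}\right)^{2} = \left(780 + \left(-2\right)^{2}\right)^{2} = \left(780 + 4\right)^{2} = 784^{2} = 614656$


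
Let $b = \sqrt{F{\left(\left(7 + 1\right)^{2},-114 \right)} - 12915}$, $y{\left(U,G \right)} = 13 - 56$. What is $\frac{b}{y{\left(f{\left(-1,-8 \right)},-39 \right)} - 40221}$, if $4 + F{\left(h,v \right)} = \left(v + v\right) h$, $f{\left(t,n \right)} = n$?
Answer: $- \frac{i \sqrt{27511}}{40264} \approx - 0.0041194 i$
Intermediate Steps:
$y{\left(U,G \right)} = -43$
$F{\left(h,v \right)} = -4 + 2 h v$ ($F{\left(h,v \right)} = -4 + \left(v + v\right) h = -4 + 2 v h = -4 + 2 h v$)
$b = i \sqrt{27511}$ ($b = \sqrt{\left(-4 + 2 \left(7 + 1\right)^{2} \left(-114\right)\right) - 12915} = \sqrt{\left(-4 + 2 \cdot 8^{2} \left(-114\right)\right) - 12915} = \sqrt{\left(-4 + 2 \cdot 64 \left(-114\right)\right) - 12915} = \sqrt{\left(-4 - 14592\right) - 12915} = \sqrt{-14596 - 12915} = \sqrt{-27511} = i \sqrt{27511} \approx 165.86 i$)
$\frac{b}{y{\left(f{\left(-1,-8 \right)},-39 \right)} - 40221} = \frac{i \sqrt{27511}}{-43 - 40221} = \frac{i \sqrt{27511}}{-40264} = i \sqrt{27511} \left(- \frac{1}{40264}\right) = - \frac{i \sqrt{27511}}{40264}$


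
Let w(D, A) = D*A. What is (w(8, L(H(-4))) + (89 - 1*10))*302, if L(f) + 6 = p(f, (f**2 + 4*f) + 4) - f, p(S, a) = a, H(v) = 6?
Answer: 149490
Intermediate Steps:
L(f) = -2 + f**2 + 3*f (L(f) = -6 + (((f**2 + 4*f) + 4) - f) = -6 + ((4 + f**2 + 4*f) - f) = -6 + (4 + f**2 + 3*f) = -2 + f**2 + 3*f)
w(D, A) = A*D
(w(8, L(H(-4))) + (89 - 1*10))*302 = ((-2 + 6**2 + 3*6)*8 + (89 - 1*10))*302 = ((-2 + 36 + 18)*8 + (89 - 10))*302 = (52*8 + 79)*302 = (416 + 79)*302 = 495*302 = 149490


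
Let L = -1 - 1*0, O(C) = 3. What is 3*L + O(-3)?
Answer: 0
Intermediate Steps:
L = -1 (L = -1 + 0 = -1)
3*L + O(-3) = 3*(-1) + 3 = -3 + 3 = 0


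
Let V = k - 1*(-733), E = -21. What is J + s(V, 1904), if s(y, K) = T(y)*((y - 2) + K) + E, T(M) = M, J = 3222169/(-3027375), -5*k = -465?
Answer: 6821602056956/3027375 ≈ 2.2533e+6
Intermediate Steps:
k = 93 (k = -1/5*(-465) = 93)
J = -3222169/3027375 (J = 3222169*(-1/3027375) = -3222169/3027375 ≈ -1.0643)
V = 826 (V = 93 - 1*(-733) = 93 + 733 = 826)
s(y, K) = -21 + y*(-2 + K + y) (s(y, K) = y*((y - 2) + K) - 21 = y*((-2 + y) + K) - 21 = y*(-2 + K + y) - 21 = -21 + y*(-2 + K + y))
J + s(V, 1904) = -3222169/3027375 + (-21 + 826**2 - 2*826 + 1904*826) = -3222169/3027375 + (-21 + 682276 - 1652 + 1572704) = -3222169/3027375 + 2253307 = 6821602056956/3027375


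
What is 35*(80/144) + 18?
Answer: 337/9 ≈ 37.444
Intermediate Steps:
35*(80/144) + 18 = 35*(80*(1/144)) + 18 = 35*(5/9) + 18 = 175/9 + 18 = 337/9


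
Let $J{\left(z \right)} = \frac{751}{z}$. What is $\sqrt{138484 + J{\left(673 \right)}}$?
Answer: $\frac{\sqrt{62723925059}}{673} \approx 372.14$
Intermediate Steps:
$\sqrt{138484 + J{\left(673 \right)}} = \sqrt{138484 + \frac{751}{673}} = \sqrt{\frac{93200483}{673}} = \frac{\sqrt{62723925059}}{673}$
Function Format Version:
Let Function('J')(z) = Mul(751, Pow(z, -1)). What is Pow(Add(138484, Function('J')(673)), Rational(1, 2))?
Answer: Mul(Rational(1, 673), Pow(62723925059, Rational(1, 2))) ≈ 372.14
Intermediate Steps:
Pow(Add(138484, Function('J')(673)), Rational(1, 2)) = Pow(Add(138484, Mul(751, Pow(673, -1))), Rational(1, 2)) = Pow(Add(138484, Mul(751, Rational(1, 673))), Rational(1, 2)) = Pow(Add(138484, Rational(751, 673)), Rational(1, 2)) = Pow(Rational(93200483, 673), Rational(1, 2)) = Mul(Rational(1, 673), Pow(62723925059, Rational(1, 2)))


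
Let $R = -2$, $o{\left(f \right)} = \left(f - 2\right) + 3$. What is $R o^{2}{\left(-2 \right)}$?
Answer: $-2$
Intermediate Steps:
$o{\left(f \right)} = 1 + f$ ($o{\left(f \right)} = \left(-2 + f\right) + 3 = 1 + f$)
$R o^{2}{\left(-2 \right)} = - 2 \left(1 - 2\right)^{2} = - 2 \left(-1\right)^{2} = \left(-2\right) 1 = -2$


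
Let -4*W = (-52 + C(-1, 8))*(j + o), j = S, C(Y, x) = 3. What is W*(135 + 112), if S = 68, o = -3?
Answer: 786695/4 ≈ 1.9667e+5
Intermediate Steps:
j = 68
W = 3185/4 (W = -(-52 + 3)*(68 - 3)/4 = -(-49)*65/4 = -¼*(-3185) = 3185/4 ≈ 796.25)
W*(135 + 112) = 3185*(135 + 112)/4 = (3185/4)*247 = 786695/4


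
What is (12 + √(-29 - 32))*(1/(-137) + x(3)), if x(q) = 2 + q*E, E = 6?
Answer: 32868/137 + 2739*I*√61/137 ≈ 239.91 + 156.15*I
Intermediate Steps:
x(q) = 2 + 6*q (x(q) = 2 + q*6 = 2 + 6*q)
(12 + √(-29 - 32))*(1/(-137) + x(3)) = (12 + √(-29 - 32))*(1/(-137) + (2 + 6*3)) = (12 + √(-61))*(-1/137 + (2 + 18)) = (12 + I*√61)*(-1/137 + 20) = (12 + I*√61)*(2739/137) = 32868/137 + 2739*I*√61/137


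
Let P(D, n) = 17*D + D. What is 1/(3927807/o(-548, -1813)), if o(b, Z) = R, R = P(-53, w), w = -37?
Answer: -106/436423 ≈ -0.00024288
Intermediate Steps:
P(D, n) = 18*D
R = -954 (R = 18*(-53) = -954)
o(b, Z) = -954
1/(3927807/o(-548, -1813)) = 1/(3927807/(-954)) = 1/(3927807*(-1/954)) = 1/(-436423/106) = -106/436423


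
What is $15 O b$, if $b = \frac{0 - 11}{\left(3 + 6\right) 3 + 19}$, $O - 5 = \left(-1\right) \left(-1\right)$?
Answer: $- \frac{495}{23} \approx -21.522$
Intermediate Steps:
$O = 6$ ($O = 5 - -1 = 5 + 1 = 6$)
$b = - \frac{11}{46}$ ($b = - \frac{11}{9 \cdot 3 + 19} = - \frac{11}{27 + 19} = - \frac{11}{46} \approx -0.23913$)
$15 O b = 15 \cdot 6 \left(- \frac{11}{46}\right) = 90 \left(- \frac{11}{46}\right) = - \frac{495}{23}$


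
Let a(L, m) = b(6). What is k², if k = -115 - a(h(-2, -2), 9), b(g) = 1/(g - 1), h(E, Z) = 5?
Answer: 331776/25 ≈ 13271.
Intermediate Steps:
b(g) = 1/(-1 + g)
a(L, m) = ⅕ (a(L, m) = 1/(-1 + 6) = 1/5 = ⅕)
k = -576/5 (k = -115 - 1*⅕ = -115 - ⅕ = -576/5 ≈ -115.20)
k² = (-576/5)² = 331776/25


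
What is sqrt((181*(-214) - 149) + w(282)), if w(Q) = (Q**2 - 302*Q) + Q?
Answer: I*sqrt(44241) ≈ 210.34*I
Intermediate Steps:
w(Q) = Q**2 - 301*Q
sqrt((181*(-214) - 149) + w(282)) = sqrt((181*(-214) - 149) + 282*(-301 + 282)) = sqrt((-38734 - 149) + 282*(-19)) = sqrt(-38883 - 5358) = sqrt(-44241) = I*sqrt(44241)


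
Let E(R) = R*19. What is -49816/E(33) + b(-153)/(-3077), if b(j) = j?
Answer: -9011053/113487 ≈ -79.402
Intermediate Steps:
E(R) = 19*R
-49816/E(33) + b(-153)/(-3077) = -49816/(19*33) - 153/(-3077) = -49816/627 - 153*(-1/3077) = -49816*1/627 + 9/181 = -49816/627 + 9/181 = -9011053/113487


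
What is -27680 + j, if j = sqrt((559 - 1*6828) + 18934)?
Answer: -27680 + sqrt(12665) ≈ -27567.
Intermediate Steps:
j = sqrt(12665) (j = sqrt((559 - 6828) + 18934) = sqrt(-6269 + 18934) = sqrt(12665) ≈ 112.54)
-27680 + j = -27680 + sqrt(12665)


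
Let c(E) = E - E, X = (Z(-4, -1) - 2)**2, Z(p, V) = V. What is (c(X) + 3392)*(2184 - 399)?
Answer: 6054720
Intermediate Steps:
X = 9 (X = (-1 - 2)**2 = (-3)**2 = 9)
c(E) = 0
(c(X) + 3392)*(2184 - 399) = (0 + 3392)*(2184 - 399) = 3392*1785 = 6054720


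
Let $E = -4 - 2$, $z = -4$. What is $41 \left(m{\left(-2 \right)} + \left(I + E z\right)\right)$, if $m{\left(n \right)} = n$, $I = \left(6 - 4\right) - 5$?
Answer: $779$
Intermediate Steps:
$I = -3$ ($I = 2 - 5 = -3$)
$E = -6$
$41 \left(m{\left(-2 \right)} + \left(I + E z\right)\right) = 41 \left(-2 - -21\right) = 41 \left(-2 + \left(-3 + 24\right)\right) = 41 \left(-2 + 21\right) = 41 \cdot 19 = 779$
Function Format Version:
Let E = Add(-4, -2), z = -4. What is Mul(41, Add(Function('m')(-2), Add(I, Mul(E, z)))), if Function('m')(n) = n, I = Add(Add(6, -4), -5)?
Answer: 779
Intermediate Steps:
I = -3 (I = Add(2, -5) = -3)
E = -6
Mul(41, Add(Function('m')(-2), Add(I, Mul(E, z)))) = Mul(41, Add(-2, Add(-3, Mul(-6, -4)))) = Mul(41, Add(-2, Add(-3, 24))) = Mul(41, Add(-2, 21)) = Mul(41, 19) = 779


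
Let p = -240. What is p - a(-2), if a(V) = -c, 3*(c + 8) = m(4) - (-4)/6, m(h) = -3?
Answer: -2239/9 ≈ -248.78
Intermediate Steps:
c = -79/9 (c = -8 + (-3 - (-4)/6)/3 = -8 + (-3 - 1*(-2/3))/3 = -8 + (-3 + 2/3)/3 = -8 + (1/3)*(-7/3) = -8 - 7/9 = -79/9 ≈ -8.7778)
a(V) = 79/9 (a(V) = -1*(-79/9) = 79/9)
p - a(-2) = -240 - 1*79/9 = -240 - 79/9 = -2239/9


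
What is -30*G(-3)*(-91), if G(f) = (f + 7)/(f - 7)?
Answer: -1092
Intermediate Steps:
G(f) = (7 + f)/(-7 + f)
-30*G(-3)*(-91) = -30*(7 - 3)/(-7 - 3)*(-91) = -30*4/(-10)*(-91) = -(-3)*4*(-91) = -30*(-2/5)*(-91) = 12*(-91) = -1092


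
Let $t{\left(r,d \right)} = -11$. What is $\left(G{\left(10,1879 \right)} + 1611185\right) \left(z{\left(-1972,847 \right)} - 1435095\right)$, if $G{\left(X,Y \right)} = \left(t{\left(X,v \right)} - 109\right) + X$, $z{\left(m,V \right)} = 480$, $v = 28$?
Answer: $-2311272361125$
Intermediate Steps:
$G{\left(X,Y \right)} = -120 + X$ ($G{\left(X,Y \right)} = \left(-11 - 109\right) + X = -120 + X$)
$\left(G{\left(10,1879 \right)} + 1611185\right) \left(z{\left(-1972,847 \right)} - 1435095\right) = \left(\left(-120 + 10\right) + 1611185\right) \left(480 - 1435095\right) = \left(-110 + 1611185\right) \left(-1434615\right) = 1611075 \left(-1434615\right) = -2311272361125$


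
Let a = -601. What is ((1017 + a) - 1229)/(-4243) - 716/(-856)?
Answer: 933479/908002 ≈ 1.0281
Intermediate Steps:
((1017 + a) - 1229)/(-4243) - 716/(-856) = ((1017 - 601) - 1229)/(-4243) - 716/(-856) = (416 - 1229)*(-1/4243) - 716*(-1/856) = -813*(-1/4243) + 179/214 = 813/4243 + 179/214 = 933479/908002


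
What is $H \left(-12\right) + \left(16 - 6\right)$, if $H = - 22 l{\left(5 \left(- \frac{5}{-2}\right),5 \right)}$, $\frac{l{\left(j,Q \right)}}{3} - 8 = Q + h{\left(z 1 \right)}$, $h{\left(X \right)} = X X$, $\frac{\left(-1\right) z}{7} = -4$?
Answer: $631234$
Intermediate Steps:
$z = 28$ ($z = \left(-7\right) \left(-4\right) = 28$)
$h{\left(X \right)} = X^{2}$
$l{\left(j,Q \right)} = 2376 + 3 Q$ ($l{\left(j,Q \right)} = 24 + 3 \left(Q + \left(28 \cdot 1\right)^{2}\right) = 24 + 3 \left(Q + 28^{2}\right) = 24 + 3 \left(Q + 784\right) = 24 + 3 \left(784 + Q\right) = 24 + \left(2352 + 3 Q\right) = 2376 + 3 Q$)
$H = -52602$ ($H = - 22 \left(2376 + 3 \cdot 5\right) = - 22 \left(2376 + 15\right) = \left(-22\right) 2391 = -52602$)
$H \left(-12\right) + \left(16 - 6\right) = \left(-52602\right) \left(-12\right) + \left(16 - 6\right) = 631224 + \left(16 - 6\right) = 631224 + 10 = 631234$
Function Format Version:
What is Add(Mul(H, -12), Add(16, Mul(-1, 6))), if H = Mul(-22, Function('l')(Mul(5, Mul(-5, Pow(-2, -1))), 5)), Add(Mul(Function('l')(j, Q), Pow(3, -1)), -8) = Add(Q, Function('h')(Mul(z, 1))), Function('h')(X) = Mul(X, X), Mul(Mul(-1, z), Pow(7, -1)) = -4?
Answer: 631234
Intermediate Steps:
z = 28 (z = Mul(-7, -4) = 28)
Function('h')(X) = Pow(X, 2)
Function('l')(j, Q) = Add(2376, Mul(3, Q)) (Function('l')(j, Q) = Add(24, Mul(3, Add(Q, Pow(Mul(28, 1), 2)))) = Add(24, Mul(3, Add(Q, Pow(28, 2)))) = Add(24, Mul(3, Add(Q, 784))) = Add(24, Mul(3, Add(784, Q))) = Add(24, Add(2352, Mul(3, Q))) = Add(2376, Mul(3, Q)))
H = -52602 (H = Mul(-22, Add(2376, Mul(3, 5))) = Mul(-22, Add(2376, 15)) = Mul(-22, 2391) = -52602)
Add(Mul(H, -12), Add(16, Mul(-1, 6))) = Add(Mul(-52602, -12), Add(16, Mul(-1, 6))) = Add(631224, Add(16, -6)) = Add(631224, 10) = 631234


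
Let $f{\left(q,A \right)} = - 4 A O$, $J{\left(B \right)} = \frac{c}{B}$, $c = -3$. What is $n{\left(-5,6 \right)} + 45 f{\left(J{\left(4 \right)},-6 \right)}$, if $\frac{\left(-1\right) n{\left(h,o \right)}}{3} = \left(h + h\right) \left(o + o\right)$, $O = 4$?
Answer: $4680$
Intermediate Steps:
$J{\left(B \right)} = - \frac{3}{B}$
$n{\left(h,o \right)} = - 12 h o$ ($n{\left(h,o \right)} = - 3 \left(h + h\right) \left(o + o\right) = - 3 \cdot 2 h 2 o = - 3 \cdot 4 h o = - 12 h o$)
$f{\left(q,A \right)} = - 16 A$ ($f{\left(q,A \right)} = - 4 A 4 = - 16 A$)
$n{\left(-5,6 \right)} + 45 f{\left(J{\left(4 \right)},-6 \right)} = \left(-12\right) \left(-5\right) 6 + 45 \left(\left(-16\right) \left(-6\right)\right) = 360 + 45 \cdot 96 = 360 + 4320 = 4680$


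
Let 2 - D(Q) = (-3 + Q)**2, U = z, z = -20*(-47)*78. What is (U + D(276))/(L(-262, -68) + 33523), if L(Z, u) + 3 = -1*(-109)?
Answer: -1207/33629 ≈ -0.035892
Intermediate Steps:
z = 73320 (z = 940*78 = 73320)
U = 73320
L(Z, u) = 106 (L(Z, u) = -3 - 1*(-109) = -3 + 109 = 106)
D(Q) = 2 - (-3 + Q)**2
(U + D(276))/(L(-262, -68) + 33523) = (73320 + (2 - (-3 + 276)**2))/(106 + 33523) = (73320 + (2 - 1*273**2))/33629 = (73320 + (2 - 1*74529))*(1/33629) = (73320 + (2 - 74529))*(1/33629) = (73320 - 74527)*(1/33629) = -1207*1/33629 = -1207/33629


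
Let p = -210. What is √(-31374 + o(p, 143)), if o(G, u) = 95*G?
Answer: 2*I*√12831 ≈ 226.55*I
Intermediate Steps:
√(-31374 + o(p, 143)) = √(-31374 + 95*(-210)) = √(-31374 - 19950) = √(-51324) = 2*I*√12831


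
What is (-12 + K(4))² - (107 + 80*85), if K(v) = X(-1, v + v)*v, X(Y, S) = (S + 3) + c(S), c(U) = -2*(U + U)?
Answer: 2309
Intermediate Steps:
c(U) = -4*U
X(Y, S) = 3 - 3*S (X(Y, S) = (S + 3) - 4*S = (3 + S) - 4*S = 3 - 3*S)
K(v) = v*(3 - 6*v) (K(v) = (3 - 3*(v + v))*v = (3 - 6*v)*v = v*(3 - 6*v))
(-12 + K(4))² - (107 + 80*85) = (-12 + 3*4*(1 - 2*4))² - (107 + 80*85) = (-12 + 3*4*(1 - 8))² - (107 + 6800) = (-12 + 3*4*(-7))² - 1*6907 = (-12 - 84)² - 6907 = (-96)² - 6907 = 9216 - 6907 = 2309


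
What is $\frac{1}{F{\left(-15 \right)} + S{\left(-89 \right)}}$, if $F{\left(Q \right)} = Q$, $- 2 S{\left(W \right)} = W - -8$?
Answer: $\frac{2}{51} \approx 0.039216$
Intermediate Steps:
$S{\left(W \right)} = -4 - \frac{W}{2}$ ($S{\left(W \right)} = - \frac{W - -8}{2} = - \frac{W + 8}{2} = - \frac{8 + W}{2} = -4 - \frac{W}{2}$)
$\frac{1}{F{\left(-15 \right)} + S{\left(-89 \right)}} = \frac{1}{-15 - - \frac{81}{2}} = \frac{1}{-15 + \left(-4 + \frac{89}{2}\right)} = \frac{1}{-15 + \frac{81}{2}} = \frac{1}{\frac{51}{2}} = \frac{2}{51}$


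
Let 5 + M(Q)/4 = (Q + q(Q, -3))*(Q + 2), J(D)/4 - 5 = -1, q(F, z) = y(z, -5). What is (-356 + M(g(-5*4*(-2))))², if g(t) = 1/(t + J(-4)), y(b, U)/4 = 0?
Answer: 86830998241/614656 ≈ 1.4127e+5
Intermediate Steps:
y(b, U) = 0 (y(b, U) = 4*0 = 0)
q(F, z) = 0
J(D) = 16 (J(D) = 20 + 4*(-1) = 20 - 4 = 16)
g(t) = 1/(16 + t) (g(t) = 1/(t + 16) = 1/(16 + t))
M(Q) = -20 + 4*Q*(2 + Q) (M(Q) = -20 + 4*((Q + 0)*(Q + 2)) = -20 + 4*(Q*(2 + Q)) = -20 + 4*Q*(2 + Q))
(-356 + M(g(-5*4*(-2))))² = (-356 + (-20 + 4*(1/(16 - 5*4*(-2)))² + 8/(16 - 5*4*(-2))))² = (-356 + (-20 + 4*(1/(16 - 20*(-2)))² + 8/(16 - 20*(-2))))² = (-356 + (-20 + 4*(1/(16 + 40))² + 8/(16 + 40)))² = (-356 + (-20 + 4*(1/56)² + 8/56))² = (-356 + (-20 + 4*(1/56)² + 8*(1/56)))² = (-356 + (-20 + 4*(1/3136) + ⅐))² = (-356 + (-20 + 1/784 + ⅐))² = (-356 - 15567/784)² = (-294671/784)² = 86830998241/614656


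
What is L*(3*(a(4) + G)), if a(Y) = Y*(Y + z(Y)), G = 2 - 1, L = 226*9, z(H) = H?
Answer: 201366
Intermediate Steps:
L = 2034
G = 1
a(Y) = 2*Y² (a(Y) = Y*(Y + Y) = Y*(2*Y) = 2*Y²)
L*(3*(a(4) + G)) = 2034*(3*(2*4² + 1)) = 2034*(3*(2*16 + 1)) = 2034*(3*(32 + 1)) = 2034*(3*33) = 2034*99 = 201366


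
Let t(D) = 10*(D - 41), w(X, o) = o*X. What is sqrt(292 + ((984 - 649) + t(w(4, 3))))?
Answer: sqrt(337) ≈ 18.358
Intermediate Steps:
w(X, o) = X*o
t(D) = -410 + 10*D (t(D) = 10*(-41 + D) = -410 + 10*D)
sqrt(292 + ((984 - 649) + t(w(4, 3)))) = sqrt(292 + ((984 - 649) + (-410 + 10*(4*3)))) = sqrt(292 + (335 + (-410 + 10*12))) = sqrt(292 + (335 + (-410 + 120))) = sqrt(292 + (335 - 290)) = sqrt(292 + 45) = sqrt(337)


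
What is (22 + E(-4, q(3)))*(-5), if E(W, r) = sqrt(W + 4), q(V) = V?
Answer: -110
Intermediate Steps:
E(W, r) = sqrt(4 + W)
(22 + E(-4, q(3)))*(-5) = (22 + sqrt(4 - 4))*(-5) = (22 + sqrt(0))*(-5) = (22 + 0)*(-5) = 22*(-5) = -110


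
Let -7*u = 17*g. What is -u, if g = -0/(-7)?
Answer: 0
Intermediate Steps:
g = 0 (g = -0*(-1)/7 = -37*0 = 0)
u = 0 (u = -17*0/7 = -1/7*0 = 0)
-u = -1*0 = 0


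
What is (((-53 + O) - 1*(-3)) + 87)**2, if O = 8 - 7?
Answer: 1444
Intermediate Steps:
O = 1
(((-53 + O) - 1*(-3)) + 87)**2 = (((-53 + 1) - 1*(-3)) + 87)**2 = ((-52 + 3) + 87)**2 = (-49 + 87)**2 = 38**2 = 1444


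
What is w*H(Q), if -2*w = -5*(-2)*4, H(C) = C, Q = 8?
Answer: -160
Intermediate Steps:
w = -20 (w = -(-5*(-2))*4/2 = -5*4 = -½*40 = -20)
w*H(Q) = -20*8 = -160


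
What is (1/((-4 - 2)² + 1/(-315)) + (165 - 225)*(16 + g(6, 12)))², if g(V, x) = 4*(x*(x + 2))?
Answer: 219092899697696025/128572921 ≈ 1.7040e+9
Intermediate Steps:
g(V, x) = 4*x*(2 + x) (g(V, x) = 4*(x*(2 + x)) = 4*x*(2 + x))
(1/((-4 - 2)² + 1/(-315)) + (165 - 225)*(16 + g(6, 12)))² = (1/((-4 - 2)² + 1/(-315)) + (165 - 225)*(16 + 4*12*(2 + 12)))² = (1/((-6)² - 1/315) - 60*(16 + 4*12*14))² = (1/(36 - 1/315) - 60*(16 + 672))² = (1/(11339/315) - 60*688)² = (315/11339 - 41280)² = (-468073605/11339)² = 219092899697696025/128572921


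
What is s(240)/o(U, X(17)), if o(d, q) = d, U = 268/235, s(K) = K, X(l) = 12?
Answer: 14100/67 ≈ 210.45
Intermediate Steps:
U = 268/235 (U = 268*(1/235) = 268/235 ≈ 1.1404)
s(240)/o(U, X(17)) = 240/(268/235) = 240*(235/268) = 14100/67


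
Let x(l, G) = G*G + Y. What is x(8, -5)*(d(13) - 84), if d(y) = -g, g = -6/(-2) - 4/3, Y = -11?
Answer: -3598/3 ≈ -1199.3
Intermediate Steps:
x(l, G) = -11 + G**2 (x(l, G) = G*G - 11 = G**2 - 11 = -11 + G**2)
g = 5/3 (g = -6*(-1/2) - 4*1/3 = 3 - 4/3 = 5/3 ≈ 1.6667)
d(y) = -5/3 (d(y) = -1*5/3 = -5/3)
x(8, -5)*(d(13) - 84) = (-11 + (-5)**2)*(-5/3 - 84) = (-11 + 25)*(-257/3) = 14*(-257/3) = -3598/3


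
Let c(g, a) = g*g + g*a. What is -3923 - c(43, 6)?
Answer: -6030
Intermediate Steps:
c(g, a) = g² + a*g
-3923 - c(43, 6) = -3923 - 43*(6 + 43) = -3923 - 43*49 = -3923 - 1*2107 = -3923 - 2107 = -6030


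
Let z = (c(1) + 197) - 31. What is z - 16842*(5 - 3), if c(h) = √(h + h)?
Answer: -33518 + √2 ≈ -33517.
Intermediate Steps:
c(h) = √2*√h (c(h) = √(2*h) = √2*√h)
z = 166 + √2 (z = (√2*√1 + 197) - 31 = (√2*1 + 197) - 31 = (√2 + 197) - 31 = (197 + √2) - 31 = 166 + √2 ≈ 167.41)
z - 16842*(5 - 3) = (166 + √2) - 16842*(5 - 3) = (166 + √2) - 16842*2 = (166 + √2) - 1203*28 = (166 + √2) - 33684 = -33518 + √2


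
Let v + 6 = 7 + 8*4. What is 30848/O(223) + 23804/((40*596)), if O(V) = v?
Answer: 184050463/196680 ≈ 935.79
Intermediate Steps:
v = 33 (v = -6 + (7 + 8*4) = -6 + (7 + 32) = -6 + 39 = 33)
O(V) = 33
30848/O(223) + 23804/((40*596)) = 30848/33 + 23804/((40*596)) = 30848*(1/33) + 23804/23840 = 30848/33 + 23804*(1/23840) = 30848/33 + 5951/5960 = 184050463/196680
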